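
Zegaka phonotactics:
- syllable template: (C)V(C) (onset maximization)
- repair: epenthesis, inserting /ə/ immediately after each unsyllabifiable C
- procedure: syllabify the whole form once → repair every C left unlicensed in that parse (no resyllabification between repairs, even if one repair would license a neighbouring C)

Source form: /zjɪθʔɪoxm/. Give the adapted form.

Syllabifying with onset maximization leaves /z/, /m/ stranded (at most one coda consonant is licensed; onsets are limited to one consonant).
Each unlicensed consonant becomes the onset of a new syllable: /z/ → /zə/, /m/ → /mə/.

zəjɪθʔɪoxmə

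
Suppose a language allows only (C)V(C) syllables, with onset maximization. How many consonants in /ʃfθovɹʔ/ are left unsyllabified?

The consonants /ʃ/, /f/, /ɹ/, /ʔ/ cannot be parsed into a legal (C)V(C) syllable (at most one coda consonant is licensed; onsets are limited to one consonant).

4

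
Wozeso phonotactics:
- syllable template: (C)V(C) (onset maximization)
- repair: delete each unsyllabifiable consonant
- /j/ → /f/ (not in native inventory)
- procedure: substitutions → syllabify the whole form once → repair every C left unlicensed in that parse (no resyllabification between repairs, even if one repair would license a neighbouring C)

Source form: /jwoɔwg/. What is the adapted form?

Substitution: /j/ → /f/, giving /fwoɔwg/.
Under (C)V(C), the unsyllabifiable consonants are /f/, /g/ (at most one coda consonant is licensed; onsets are limited to one consonant).
Deleting the stranded consonants removes /f/, /g/.

woɔw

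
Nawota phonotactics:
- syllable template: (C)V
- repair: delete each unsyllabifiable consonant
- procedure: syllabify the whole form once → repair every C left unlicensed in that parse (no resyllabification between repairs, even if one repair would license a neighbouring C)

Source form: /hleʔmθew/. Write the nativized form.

leθe

Syllabifying with onset maximization leaves /h/, /ʔ/, /m/, /w/ stranded (no codas are permitted; onsets are limited to one consonant).
Each unlicensed consonant is deleted: /h/, /ʔ/, /m/, /w/.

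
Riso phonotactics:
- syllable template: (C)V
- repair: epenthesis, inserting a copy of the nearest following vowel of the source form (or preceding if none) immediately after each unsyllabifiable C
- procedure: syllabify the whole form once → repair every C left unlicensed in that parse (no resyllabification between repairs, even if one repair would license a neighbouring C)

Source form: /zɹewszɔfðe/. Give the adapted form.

The consonants /z/, /w/, /s/, /f/ cannot be parsed into a legal (C)V syllable (no codas are permitted; onsets are limited to one consonant).
Inserting the epenthetic vowel yields /z/ → /ze/, /w/ → /wɔ/, /s/ → /sɔ/, /f/ → /fe/.

zeɹewɔsɔzɔfeðe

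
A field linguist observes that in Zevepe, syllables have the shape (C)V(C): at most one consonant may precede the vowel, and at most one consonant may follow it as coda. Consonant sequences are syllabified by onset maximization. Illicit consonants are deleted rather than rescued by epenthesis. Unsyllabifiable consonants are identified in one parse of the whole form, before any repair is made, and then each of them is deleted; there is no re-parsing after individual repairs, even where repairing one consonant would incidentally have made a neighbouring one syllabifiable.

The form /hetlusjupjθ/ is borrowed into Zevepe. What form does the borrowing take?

Syllabifying with onset maximization leaves /j/, /θ/ stranded (at most one coda consonant is licensed; onsets are limited to one consonant).
Deleting the stranded consonants removes /j/, /θ/.

hetlusjup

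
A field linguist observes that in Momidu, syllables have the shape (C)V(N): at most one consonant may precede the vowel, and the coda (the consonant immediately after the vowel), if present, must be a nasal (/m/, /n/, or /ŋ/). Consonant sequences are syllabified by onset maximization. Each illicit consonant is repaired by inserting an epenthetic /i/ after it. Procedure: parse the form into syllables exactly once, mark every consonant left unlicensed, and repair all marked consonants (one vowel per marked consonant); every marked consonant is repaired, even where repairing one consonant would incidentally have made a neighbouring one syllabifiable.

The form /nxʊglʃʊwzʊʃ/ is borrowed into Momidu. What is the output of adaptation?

Under (C)V(N), the unsyllabifiable consonants are /n/, /g/, /l/, /w/, /ʃ/ (only a nasal (/m/, /n/, or /ŋ/) is licensed in coda position; onsets are limited to one consonant).
Each unlicensed consonant becomes the onset of a new syllable: /n/ → /ni/, /g/ → /gi/, /l/ → /li/, /w/ → /wi/, /ʃ/ → /ʃi/.

nixʊgiliʃʊwizʊʃi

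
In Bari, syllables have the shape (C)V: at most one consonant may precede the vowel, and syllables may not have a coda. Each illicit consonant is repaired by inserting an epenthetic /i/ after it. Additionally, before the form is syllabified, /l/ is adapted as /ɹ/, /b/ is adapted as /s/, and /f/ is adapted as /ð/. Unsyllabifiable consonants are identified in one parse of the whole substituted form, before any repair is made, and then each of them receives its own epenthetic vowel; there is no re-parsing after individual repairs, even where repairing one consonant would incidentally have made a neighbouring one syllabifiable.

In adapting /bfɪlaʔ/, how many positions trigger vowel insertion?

2

After substitution the input is /sðɪɹaʔ/.
The unsyllabifiable consonants are /s/, /ʔ/; each receives one epenthetic vowel.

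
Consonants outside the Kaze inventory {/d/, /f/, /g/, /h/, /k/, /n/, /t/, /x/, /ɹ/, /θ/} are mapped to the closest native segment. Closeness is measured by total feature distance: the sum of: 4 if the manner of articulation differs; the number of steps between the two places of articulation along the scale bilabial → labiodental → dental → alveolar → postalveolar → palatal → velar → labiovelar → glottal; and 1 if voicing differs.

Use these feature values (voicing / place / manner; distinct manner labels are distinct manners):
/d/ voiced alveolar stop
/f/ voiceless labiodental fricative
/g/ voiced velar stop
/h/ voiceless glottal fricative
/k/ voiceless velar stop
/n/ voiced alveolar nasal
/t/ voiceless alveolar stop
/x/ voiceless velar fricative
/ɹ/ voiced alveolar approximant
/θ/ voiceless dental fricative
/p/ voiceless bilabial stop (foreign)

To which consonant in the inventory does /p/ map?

/t/ is closest: same manner (stop), place distance 3 (bilabial→alveolar), same voicing; total 3. Next closest is /d/ at distance 4.

t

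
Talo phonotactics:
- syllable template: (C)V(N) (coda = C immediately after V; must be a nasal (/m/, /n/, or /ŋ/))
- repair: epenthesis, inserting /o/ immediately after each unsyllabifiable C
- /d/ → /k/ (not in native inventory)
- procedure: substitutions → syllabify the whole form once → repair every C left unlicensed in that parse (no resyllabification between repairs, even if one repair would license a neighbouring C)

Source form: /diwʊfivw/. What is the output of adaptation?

kiwʊfivowo

Substitution: /d/ → /k/, giving /kiwʊfivw/.
Syllabifying with onset maximization leaves /v/, /w/ stranded (only a nasal (/m/, /n/, or /ŋ/) is licensed in coda position; onsets are limited to one consonant).
Epenthesis after each stranded consonant: /v/ → /vo/, /w/ → /wo/.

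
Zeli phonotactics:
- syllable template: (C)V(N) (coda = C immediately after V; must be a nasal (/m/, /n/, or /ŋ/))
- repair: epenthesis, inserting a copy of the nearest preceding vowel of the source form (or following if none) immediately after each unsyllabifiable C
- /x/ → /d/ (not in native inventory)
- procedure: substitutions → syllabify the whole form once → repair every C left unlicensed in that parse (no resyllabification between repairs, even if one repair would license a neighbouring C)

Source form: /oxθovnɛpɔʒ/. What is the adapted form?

odoθovonɛpɔʒɔ

Substitution: /x/ → /d/, giving /odθovnɛpɔʒ/.
Syllabifying with onset maximization leaves /d/, /v/, /ʒ/ stranded (only a nasal (/m/, /n/, or /ŋ/) is licensed in coda position; onsets are limited to one consonant).
Inserting the epenthetic vowel yields /d/ → /do/, /v/ → /vo/, /ʒ/ → /ʒɔ/.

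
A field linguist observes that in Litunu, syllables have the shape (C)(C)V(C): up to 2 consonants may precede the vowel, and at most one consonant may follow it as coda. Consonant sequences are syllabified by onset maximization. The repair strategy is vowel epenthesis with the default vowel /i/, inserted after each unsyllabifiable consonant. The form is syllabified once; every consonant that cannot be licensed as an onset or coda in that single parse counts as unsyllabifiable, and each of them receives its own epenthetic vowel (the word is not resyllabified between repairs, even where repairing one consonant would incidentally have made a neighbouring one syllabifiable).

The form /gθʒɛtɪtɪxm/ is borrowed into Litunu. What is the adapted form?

giθʒɛtɪtɪxmi

Syllabifying with onset maximization leaves /g/, /m/ stranded (at most one coda consonant is licensed; onsets may contain at most 2 consonants).
Inserting the epenthetic vowel yields /g/ → /gi/, /m/ → /mi/.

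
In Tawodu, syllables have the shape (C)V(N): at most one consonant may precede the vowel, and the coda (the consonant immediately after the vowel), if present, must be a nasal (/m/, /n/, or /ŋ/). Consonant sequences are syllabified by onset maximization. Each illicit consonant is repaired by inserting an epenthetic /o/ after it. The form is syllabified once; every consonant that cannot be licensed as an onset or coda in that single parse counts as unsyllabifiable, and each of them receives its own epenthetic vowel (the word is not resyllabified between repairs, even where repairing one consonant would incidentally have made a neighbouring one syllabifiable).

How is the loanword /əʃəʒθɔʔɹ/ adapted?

əʃəʒoθɔʔoɹo

Syllabifying with onset maximization leaves /ʒ/, /ʔ/, /ɹ/ stranded (only a nasal (/m/, /n/, or /ŋ/) is licensed in coda position; onsets are limited to one consonant).
Inserting the epenthetic vowel yields /ʒ/ → /ʒo/, /ʔ/ → /ʔo/, /ɹ/ → /ɹo/.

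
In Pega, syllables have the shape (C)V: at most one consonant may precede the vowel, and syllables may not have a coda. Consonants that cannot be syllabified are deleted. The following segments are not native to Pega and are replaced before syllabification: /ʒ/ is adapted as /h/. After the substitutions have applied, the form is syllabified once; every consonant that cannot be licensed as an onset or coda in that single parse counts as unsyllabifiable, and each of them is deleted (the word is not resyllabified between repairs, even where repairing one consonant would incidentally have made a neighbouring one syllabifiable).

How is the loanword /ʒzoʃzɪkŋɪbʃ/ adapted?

Substitution: /ʒ/ → /h/, giving /hzoʃzɪkŋɪbʃ/.
Under (C)V, the unsyllabifiable consonants are /h/, /ʃ/, /k/, /b/, /ʃ/ (no codas are permitted; onsets are limited to one consonant).
Deletion applies to /h/, /ʃ/, /k/, /b/, /ʃ/.

zozɪŋɪ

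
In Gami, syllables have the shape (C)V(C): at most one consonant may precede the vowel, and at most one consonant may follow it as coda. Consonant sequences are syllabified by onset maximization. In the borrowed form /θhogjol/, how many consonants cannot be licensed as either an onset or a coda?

1

The consonants /θ/ cannot be parsed into a legal (C)V(C) syllable (at most one coda consonant is licensed; onsets are limited to one consonant).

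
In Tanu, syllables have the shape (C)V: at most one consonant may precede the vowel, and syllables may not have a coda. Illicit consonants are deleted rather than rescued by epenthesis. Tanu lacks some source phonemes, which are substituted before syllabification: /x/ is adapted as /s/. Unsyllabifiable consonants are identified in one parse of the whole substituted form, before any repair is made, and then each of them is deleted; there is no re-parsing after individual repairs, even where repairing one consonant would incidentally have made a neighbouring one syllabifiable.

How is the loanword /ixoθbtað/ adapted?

Substitution: /x/ → /s/, giving /isoθbtað/.
The consonants /θ/, /b/, /ð/ cannot be parsed into a legal (C)V syllable (no codas are permitted; onsets are limited to one consonant).
Deleting the stranded consonants removes /θ/, /b/, /ð/.

isota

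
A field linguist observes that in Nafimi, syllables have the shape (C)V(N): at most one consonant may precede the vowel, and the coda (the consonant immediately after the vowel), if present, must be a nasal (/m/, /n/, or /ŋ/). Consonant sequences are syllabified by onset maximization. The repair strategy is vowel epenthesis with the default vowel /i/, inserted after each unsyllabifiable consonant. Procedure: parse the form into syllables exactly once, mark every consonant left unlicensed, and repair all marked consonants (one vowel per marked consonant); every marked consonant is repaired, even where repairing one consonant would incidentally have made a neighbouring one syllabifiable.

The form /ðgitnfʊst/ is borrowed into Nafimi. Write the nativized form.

The consonants /ð/, /t/, /n/, /s/, /t/ cannot be parsed into a legal (C)V(N) syllable (only a nasal (/m/, /n/, or /ŋ/) is licensed in coda position; onsets are limited to one consonant).
Inserting the epenthetic vowel yields /ð/ → /ði/, /t/ → /ti/, /n/ → /ni/, /s/ → /si/, /t/ → /ti/.

ðigitinifʊsiti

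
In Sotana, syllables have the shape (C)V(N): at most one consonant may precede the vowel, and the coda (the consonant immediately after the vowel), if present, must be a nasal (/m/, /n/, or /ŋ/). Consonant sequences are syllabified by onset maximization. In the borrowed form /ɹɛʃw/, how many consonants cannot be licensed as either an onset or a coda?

The consonants /ʃ/, /w/ cannot be parsed into a legal (C)V(N) syllable (only a nasal (/m/, /n/, or /ŋ/) is licensed in coda position; onsets are limited to one consonant).

2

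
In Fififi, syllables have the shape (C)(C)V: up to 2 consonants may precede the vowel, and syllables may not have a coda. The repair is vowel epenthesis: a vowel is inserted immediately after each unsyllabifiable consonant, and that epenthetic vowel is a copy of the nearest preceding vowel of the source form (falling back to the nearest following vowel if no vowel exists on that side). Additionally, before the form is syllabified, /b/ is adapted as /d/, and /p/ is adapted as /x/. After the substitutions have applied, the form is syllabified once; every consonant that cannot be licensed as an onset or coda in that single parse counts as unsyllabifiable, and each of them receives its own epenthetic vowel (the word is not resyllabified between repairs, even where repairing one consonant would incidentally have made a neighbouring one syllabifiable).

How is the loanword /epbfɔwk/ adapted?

Substitution: /p/ → /x/, /b/ → /d/, giving /exdfɔwk/.
The consonants /x/, /w/, /k/ cannot be parsed into a legal (C)(C)V syllable (no codas are permitted; onsets may contain at most 2 consonants).
Inserting the epenthetic vowel yields /x/ → /xe/, /w/ → /wɔ/, /k/ → /kɔ/.

exedfɔwɔkɔ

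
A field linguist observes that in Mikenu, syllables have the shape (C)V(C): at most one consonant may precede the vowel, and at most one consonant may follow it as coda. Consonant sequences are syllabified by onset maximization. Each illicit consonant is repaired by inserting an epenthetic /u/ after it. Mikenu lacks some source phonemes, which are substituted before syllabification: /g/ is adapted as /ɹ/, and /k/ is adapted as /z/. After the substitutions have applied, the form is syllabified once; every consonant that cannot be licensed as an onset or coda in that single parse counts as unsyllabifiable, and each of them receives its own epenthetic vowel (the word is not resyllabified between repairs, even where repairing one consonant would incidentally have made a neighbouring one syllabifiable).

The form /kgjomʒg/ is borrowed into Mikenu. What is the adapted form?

Substitution: /k/ → /z/, /g/ → /ɹ/, giving /zɹjomʒɹ/.
Syllabifying with onset maximization leaves /z/, /ɹ/, /ʒ/, /ɹ/ stranded (at most one coda consonant is licensed; onsets are limited to one consonant).
Each unlicensed consonant becomes the onset of a new syllable: /z/ → /zu/, /ɹ/ → /ɹu/, /ʒ/ → /ʒu/, /ɹ/ → /ɹu/.

zuɹujomʒuɹu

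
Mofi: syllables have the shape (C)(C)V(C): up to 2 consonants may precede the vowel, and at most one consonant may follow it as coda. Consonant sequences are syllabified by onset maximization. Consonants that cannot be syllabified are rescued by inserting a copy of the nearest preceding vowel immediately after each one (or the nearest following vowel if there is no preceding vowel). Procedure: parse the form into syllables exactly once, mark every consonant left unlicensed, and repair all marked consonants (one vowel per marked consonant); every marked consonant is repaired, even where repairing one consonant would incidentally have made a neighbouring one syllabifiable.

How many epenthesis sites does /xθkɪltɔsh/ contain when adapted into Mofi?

The unsyllabifiable consonants are /x/, /h/; each receives one epenthetic vowel.

2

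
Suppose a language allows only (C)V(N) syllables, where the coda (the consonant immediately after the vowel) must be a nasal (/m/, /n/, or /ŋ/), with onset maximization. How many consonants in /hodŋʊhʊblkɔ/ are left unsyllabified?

The consonants /d/, /b/, /l/ cannot be parsed into a legal (C)V(N) syllable (only a nasal (/m/, /n/, or /ŋ/) is licensed in coda position; onsets are limited to one consonant).

3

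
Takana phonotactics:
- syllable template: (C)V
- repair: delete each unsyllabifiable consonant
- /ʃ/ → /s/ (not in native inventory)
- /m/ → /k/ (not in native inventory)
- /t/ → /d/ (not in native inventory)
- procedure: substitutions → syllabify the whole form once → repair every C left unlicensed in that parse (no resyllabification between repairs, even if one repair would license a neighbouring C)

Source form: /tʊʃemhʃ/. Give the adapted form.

Substitution: /t/ → /d/, /ʃ/ → /s/, /m/ → /k/, giving /dʊsekhs/.
The consonants /k/, /h/, /s/ cannot be parsed into a legal (C)V syllable (no codas are permitted; onsets are limited to one consonant).
Deleting the stranded consonants removes /k/, /h/, /s/.

dʊse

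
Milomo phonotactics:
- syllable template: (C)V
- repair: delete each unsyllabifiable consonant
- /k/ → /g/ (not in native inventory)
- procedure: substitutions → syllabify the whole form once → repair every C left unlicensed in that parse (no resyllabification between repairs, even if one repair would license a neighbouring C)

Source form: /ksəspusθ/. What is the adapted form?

Substitution: /k/ → /g/, giving /gsəspusθ/.
Syllabifying with onset maximization leaves /g/, /s/, /s/, /θ/ stranded (no codas are permitted; onsets are limited to one consonant).
Each unlicensed consonant is deleted: /g/, /s/, /s/, /θ/.

səpu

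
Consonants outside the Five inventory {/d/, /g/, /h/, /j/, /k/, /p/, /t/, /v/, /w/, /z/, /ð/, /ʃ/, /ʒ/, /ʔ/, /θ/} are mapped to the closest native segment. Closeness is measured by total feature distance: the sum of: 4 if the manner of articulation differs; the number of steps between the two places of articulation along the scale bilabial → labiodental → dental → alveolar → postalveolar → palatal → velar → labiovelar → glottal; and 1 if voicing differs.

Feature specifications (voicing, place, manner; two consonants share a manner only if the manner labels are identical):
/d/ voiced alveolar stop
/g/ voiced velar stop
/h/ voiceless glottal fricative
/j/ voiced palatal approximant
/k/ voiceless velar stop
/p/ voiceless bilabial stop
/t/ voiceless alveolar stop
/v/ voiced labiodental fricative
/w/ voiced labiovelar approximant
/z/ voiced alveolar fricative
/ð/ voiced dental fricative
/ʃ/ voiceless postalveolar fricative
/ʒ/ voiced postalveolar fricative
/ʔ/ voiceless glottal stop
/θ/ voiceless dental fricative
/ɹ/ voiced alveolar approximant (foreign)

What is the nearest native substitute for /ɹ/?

j

/j/ is closest: same manner (approximant), place distance 2 (alveolar→palatal), same voicing; total 2. Next closest is /d/ at distance 4.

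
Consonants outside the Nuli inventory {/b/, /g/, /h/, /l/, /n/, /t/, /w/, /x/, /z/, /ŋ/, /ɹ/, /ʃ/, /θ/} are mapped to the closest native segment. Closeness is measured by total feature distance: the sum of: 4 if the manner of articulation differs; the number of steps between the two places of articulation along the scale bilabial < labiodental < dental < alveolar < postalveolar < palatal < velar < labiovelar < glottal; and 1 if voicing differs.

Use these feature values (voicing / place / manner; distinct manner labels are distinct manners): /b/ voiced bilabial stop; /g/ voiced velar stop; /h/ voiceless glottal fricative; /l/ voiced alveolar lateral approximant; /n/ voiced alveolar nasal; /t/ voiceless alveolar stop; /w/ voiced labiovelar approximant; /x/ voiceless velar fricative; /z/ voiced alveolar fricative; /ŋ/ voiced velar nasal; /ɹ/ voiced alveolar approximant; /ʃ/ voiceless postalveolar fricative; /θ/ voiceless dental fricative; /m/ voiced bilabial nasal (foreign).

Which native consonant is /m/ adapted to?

/n/ is closest: same manner (nasal), place distance 3 (bilabial→alveolar), same voicing; total 3. Next closest is /b/ at distance 4.

n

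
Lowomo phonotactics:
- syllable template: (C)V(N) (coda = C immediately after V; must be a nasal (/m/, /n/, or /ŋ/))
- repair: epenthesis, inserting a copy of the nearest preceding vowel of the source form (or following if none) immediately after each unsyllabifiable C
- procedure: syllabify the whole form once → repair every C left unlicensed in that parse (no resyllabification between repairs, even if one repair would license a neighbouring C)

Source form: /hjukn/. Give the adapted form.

Under (C)V(N), the unsyllabifiable consonants are /h/, /k/, /n/ (only a nasal (/m/, /n/, or /ŋ/) is licensed in coda position; onsets are limited to one consonant).
Epenthesis after each stranded consonant: /h/ → /hu/, /k/ → /ku/, /n/ → /nu/.

hujukunu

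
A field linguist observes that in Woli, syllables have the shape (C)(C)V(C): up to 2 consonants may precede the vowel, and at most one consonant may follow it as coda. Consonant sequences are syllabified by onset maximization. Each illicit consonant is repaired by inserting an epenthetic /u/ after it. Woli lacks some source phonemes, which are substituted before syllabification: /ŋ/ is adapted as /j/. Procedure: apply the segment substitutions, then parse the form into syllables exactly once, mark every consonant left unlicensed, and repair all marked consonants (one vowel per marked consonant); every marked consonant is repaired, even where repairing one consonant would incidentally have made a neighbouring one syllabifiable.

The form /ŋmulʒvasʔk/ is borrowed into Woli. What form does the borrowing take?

Substitution: /ŋ/ → /j/, giving /jmulʒvasʔk/.
Under (C)(C)V(C), the unsyllabifiable consonants are /ʔ/, /k/ (at most one coda consonant is licensed; onsets may contain at most 2 consonants).
Inserting the epenthetic vowel yields /ʔ/ → /ʔu/, /k/ → /ku/.

jmulʒvasʔuku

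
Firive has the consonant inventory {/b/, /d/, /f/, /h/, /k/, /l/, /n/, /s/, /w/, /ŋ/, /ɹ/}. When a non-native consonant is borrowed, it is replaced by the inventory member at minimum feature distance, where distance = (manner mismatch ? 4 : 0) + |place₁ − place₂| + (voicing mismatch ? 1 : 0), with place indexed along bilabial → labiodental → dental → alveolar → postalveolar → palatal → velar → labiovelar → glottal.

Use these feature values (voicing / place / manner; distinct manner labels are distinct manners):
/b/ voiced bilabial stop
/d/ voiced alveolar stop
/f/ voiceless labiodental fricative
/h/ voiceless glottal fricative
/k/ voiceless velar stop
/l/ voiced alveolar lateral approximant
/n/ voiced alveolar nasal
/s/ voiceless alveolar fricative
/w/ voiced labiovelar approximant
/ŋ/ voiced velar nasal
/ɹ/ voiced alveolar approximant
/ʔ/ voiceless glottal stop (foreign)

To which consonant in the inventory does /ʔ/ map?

k

/k/ is closest: same manner (stop), place distance 2 (glottal→velar), same voicing; total 2. Next closest is /h/ at distance 4.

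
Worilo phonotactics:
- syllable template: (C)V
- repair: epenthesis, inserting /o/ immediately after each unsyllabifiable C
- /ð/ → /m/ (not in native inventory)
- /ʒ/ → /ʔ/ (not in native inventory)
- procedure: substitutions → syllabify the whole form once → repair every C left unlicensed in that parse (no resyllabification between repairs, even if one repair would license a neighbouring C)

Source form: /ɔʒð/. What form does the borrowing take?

Substitution: /ʒ/ → /ʔ/, /ð/ → /m/, giving /ɔʔm/.
The consonants /ʔ/, /m/ cannot be parsed into a legal (C)V syllable (no codas are permitted; onsets are limited to one consonant).
Inserting the epenthetic vowel yields /ʔ/ → /ʔo/, /m/ → /mo/.

ɔʔomo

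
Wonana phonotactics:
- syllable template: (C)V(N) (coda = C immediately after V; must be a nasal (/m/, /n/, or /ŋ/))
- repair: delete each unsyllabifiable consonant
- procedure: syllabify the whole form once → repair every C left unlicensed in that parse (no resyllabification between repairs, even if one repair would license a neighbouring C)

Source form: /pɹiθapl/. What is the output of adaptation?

Under (C)V(N), the unsyllabifiable consonants are /p/, /p/, /l/ (only a nasal (/m/, /n/, or /ŋ/) is licensed in coda position; onsets are limited to one consonant).
Deletion applies to /p/, /p/, /l/.

ɹiθa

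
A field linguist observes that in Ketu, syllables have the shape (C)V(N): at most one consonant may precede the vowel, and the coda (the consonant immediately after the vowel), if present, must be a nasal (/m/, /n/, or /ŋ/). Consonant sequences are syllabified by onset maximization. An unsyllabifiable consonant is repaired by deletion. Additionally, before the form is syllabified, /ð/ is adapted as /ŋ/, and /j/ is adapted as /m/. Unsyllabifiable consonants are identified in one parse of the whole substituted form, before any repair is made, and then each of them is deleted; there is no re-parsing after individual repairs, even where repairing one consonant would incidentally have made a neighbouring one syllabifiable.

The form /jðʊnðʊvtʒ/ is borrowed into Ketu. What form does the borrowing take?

Substitution: /j/ → /m/, /ð/ → /ŋ/, giving /mŋʊnŋʊvtʒ/.
Syllabifying with onset maximization leaves /m/, /v/, /t/, /ʒ/ stranded (only a nasal (/m/, /n/, or /ŋ/) is licensed in coda position; onsets are limited to one consonant).
Deletion applies to /m/, /v/, /t/, /ʒ/.

ŋʊnŋʊ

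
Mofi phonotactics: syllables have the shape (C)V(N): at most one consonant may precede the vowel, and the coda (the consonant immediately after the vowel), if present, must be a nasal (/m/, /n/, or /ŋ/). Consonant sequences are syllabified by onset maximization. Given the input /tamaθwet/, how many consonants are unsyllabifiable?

Under (C)V(N), the unsyllabifiable consonants are /θ/, /t/ (only a nasal (/m/, /n/, or /ŋ/) is licensed in coda position; onsets are limited to one consonant).

2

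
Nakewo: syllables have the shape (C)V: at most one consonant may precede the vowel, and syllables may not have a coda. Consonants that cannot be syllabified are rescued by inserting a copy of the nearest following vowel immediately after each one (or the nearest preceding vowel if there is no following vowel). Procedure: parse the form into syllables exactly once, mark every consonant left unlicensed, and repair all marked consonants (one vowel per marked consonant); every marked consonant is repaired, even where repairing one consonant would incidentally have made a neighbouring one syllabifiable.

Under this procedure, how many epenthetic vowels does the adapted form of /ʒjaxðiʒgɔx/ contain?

4

The unsyllabifiable consonants are /ʒ/, /x/, /ʒ/, /x/; each receives one epenthetic vowel.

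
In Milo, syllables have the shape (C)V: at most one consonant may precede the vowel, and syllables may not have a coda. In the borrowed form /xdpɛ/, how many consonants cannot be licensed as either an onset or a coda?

2

The consonants /x/, /d/ cannot be parsed into a legal (C)V syllable (no codas are permitted; onsets are limited to one consonant).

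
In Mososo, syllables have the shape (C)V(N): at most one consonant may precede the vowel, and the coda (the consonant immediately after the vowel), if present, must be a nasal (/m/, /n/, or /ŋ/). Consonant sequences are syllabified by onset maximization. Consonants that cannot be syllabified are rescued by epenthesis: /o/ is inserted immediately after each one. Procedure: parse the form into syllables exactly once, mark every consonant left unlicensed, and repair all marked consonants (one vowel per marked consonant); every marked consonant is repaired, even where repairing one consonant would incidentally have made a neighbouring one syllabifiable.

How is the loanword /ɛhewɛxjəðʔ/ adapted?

Syllabifying with onset maximization leaves /x/, /ð/, /ʔ/ stranded (only a nasal (/m/, /n/, or /ŋ/) is licensed in coda position; onsets are limited to one consonant).
Inserting the epenthetic vowel yields /x/ → /xo/, /ð/ → /ðo/, /ʔ/ → /ʔo/.

ɛhewɛxojəðoʔo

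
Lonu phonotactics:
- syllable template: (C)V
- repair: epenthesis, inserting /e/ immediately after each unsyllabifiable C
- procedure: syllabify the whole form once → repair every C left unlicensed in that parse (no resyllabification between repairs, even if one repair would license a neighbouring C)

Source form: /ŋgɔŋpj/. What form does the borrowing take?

ŋegɔŋepeje

Under (C)V, the unsyllabifiable consonants are /ŋ/, /ŋ/, /p/, /j/ (no codas are permitted; onsets are limited to one consonant).
Inserting the epenthetic vowel yields /ŋ/ → /ŋe/, /ŋ/ → /ŋe/, /p/ → /pe/, /j/ → /je/.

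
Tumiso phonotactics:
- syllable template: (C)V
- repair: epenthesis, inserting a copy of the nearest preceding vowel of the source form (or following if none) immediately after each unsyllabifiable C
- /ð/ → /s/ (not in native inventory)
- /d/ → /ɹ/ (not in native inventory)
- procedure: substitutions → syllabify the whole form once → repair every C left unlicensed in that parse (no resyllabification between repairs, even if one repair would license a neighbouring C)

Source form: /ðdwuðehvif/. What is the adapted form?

Substitution: /ð/ → /s/, /d/ → /ɹ/, giving /sɹwusehvif/.
Under (C)V, the unsyllabifiable consonants are /s/, /ɹ/, /h/, /f/ (no codas are permitted; onsets are limited to one consonant).
Inserting the epenthetic vowel yields /s/ → /su/, /ɹ/ → /ɹu/, /h/ → /he/, /f/ → /fi/.

suɹuwusehevifi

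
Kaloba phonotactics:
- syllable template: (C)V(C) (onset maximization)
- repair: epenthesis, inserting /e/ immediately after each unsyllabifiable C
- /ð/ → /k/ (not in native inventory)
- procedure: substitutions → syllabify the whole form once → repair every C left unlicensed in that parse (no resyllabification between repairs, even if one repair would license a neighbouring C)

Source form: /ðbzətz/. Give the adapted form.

kebezətze

Substitution: /ð/ → /k/, giving /kbzətz/.
Syllabifying with onset maximization leaves /k/, /b/, /z/ stranded (at most one coda consonant is licensed; onsets are limited to one consonant).
Each unlicensed consonant becomes the onset of a new syllable: /k/ → /ke/, /b/ → /be/, /z/ → /ze/.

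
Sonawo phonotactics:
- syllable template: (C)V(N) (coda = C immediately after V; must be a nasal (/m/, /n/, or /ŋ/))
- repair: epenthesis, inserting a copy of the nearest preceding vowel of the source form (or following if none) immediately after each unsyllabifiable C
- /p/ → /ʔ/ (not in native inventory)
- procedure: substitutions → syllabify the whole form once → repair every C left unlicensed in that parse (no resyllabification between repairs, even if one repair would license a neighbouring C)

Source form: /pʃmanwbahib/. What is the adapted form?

ʔaʃamanwabahibi

Substitution: /p/ → /ʔ/, giving /ʔʃmanwbahib/.
Under (C)V(N), the unsyllabifiable consonants are /ʔ/, /ʃ/, /w/, /b/ (only a nasal (/m/, /n/, or /ŋ/) is licensed in coda position; onsets are limited to one consonant).
Each unlicensed consonant becomes the onset of a new syllable: /ʔ/ → /ʔa/, /ʃ/ → /ʃa/, /w/ → /wa/, /b/ → /bi/.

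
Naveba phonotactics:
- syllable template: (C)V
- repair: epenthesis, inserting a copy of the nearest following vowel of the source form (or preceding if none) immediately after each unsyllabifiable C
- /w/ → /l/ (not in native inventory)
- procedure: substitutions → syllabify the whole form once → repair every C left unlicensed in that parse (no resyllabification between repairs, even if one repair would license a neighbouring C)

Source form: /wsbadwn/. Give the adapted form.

Substitution: /w/ → /l/, giving /lsbadln/.
The consonants /l/, /s/, /d/, /l/, /n/ cannot be parsed into a legal (C)V syllable (no codas are permitted; onsets are limited to one consonant).
Each unlicensed consonant becomes the onset of a new syllable: /l/ → /la/, /s/ → /sa/, /d/ → /da/, /l/ → /la/, /n/ → /na/.

lasabadalana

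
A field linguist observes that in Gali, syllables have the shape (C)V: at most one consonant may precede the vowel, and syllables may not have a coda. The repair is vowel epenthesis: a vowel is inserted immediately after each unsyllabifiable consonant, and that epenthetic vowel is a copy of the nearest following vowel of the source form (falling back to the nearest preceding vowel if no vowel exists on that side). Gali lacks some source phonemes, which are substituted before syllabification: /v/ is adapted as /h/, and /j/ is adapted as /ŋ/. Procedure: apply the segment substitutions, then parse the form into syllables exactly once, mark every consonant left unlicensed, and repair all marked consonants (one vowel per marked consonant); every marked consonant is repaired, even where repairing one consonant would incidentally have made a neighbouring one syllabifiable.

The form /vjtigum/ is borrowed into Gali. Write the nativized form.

Substitution: /v/ → /h/, /j/ → /ŋ/, giving /hŋtigum/.
The consonants /h/, /ŋ/, /m/ cannot be parsed into a legal (C)V syllable (no codas are permitted; onsets are limited to one consonant).
Epenthesis after each stranded consonant: /h/ → /hi/, /ŋ/ → /ŋi/, /m/ → /mu/.

hiŋitigumu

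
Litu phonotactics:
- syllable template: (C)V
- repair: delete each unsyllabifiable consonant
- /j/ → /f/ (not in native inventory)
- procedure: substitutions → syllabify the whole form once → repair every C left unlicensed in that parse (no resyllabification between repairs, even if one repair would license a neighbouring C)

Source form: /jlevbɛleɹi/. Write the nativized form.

Substitution: /j/ → /f/, giving /flevbɛleɹi/.
Syllabifying with onset maximization leaves /f/, /v/ stranded (no codas are permitted; onsets are limited to one consonant).
Each unlicensed consonant is deleted: /f/, /v/.

lebɛleɹi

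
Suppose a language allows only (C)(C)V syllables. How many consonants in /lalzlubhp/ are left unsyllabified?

4

The consonants /l/, /b/, /h/, /p/ cannot be parsed into a legal (C)(C)V syllable (no codas are permitted; onsets may contain at most 2 consonants).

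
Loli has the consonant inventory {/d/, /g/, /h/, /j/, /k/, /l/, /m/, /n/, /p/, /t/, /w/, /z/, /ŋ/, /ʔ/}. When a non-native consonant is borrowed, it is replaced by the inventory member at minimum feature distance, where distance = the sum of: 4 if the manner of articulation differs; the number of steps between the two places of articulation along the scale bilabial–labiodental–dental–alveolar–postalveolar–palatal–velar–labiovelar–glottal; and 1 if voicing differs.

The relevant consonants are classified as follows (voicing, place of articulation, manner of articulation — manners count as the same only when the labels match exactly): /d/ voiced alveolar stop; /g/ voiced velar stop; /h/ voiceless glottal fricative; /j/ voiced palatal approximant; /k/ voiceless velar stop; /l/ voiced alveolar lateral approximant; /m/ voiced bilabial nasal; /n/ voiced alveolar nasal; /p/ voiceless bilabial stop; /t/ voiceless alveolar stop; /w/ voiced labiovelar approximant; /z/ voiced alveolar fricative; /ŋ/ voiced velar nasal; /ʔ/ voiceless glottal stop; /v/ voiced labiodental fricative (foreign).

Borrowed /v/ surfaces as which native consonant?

/z/ is closest: same manner (fricative), place distance 2 (labiodental→alveolar), same voicing; total 2. Next closest is /m/ at distance 5.

z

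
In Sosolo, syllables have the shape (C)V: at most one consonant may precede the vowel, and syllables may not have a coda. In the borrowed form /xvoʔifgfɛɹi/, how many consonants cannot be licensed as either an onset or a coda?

3

Syllabifying with onset maximization leaves /x/, /f/, /g/ stranded (no codas are permitted; onsets are limited to one consonant).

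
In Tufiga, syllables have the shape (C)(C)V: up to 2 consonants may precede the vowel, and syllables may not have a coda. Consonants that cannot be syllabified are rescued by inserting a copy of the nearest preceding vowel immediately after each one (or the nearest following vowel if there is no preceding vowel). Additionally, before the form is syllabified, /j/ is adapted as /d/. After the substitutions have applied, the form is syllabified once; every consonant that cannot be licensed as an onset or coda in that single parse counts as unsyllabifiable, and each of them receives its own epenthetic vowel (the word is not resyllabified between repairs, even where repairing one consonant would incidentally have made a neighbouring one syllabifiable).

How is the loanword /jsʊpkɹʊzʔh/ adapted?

Substitution: /j/ → /d/, giving /dsʊpkɹʊzʔh/.
Under (C)(C)V, the unsyllabifiable consonants are /p/, /z/, /ʔ/, /h/ (no codas are permitted; onsets may contain at most 2 consonants).
Epenthesis after each stranded consonant: /p/ → /pʊ/, /z/ → /zʊ/, /ʔ/ → /ʔʊ/, /h/ → /hʊ/.

dsʊpʊkɹʊzʊʔʊhʊ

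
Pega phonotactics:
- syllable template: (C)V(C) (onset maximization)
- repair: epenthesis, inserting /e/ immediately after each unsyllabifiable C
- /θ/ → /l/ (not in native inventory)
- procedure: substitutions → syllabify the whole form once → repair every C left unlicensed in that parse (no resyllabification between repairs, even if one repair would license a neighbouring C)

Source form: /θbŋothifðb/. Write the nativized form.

lebeŋothifðebe

Substitution: /θ/ → /l/, giving /lbŋothifðb/.
Under (C)V(C), the unsyllabifiable consonants are /l/, /b/, /ð/, /b/ (at most one coda consonant is licensed; onsets are limited to one consonant).
Each unlicensed consonant becomes the onset of a new syllable: /l/ → /le/, /b/ → /be/, /ð/ → /ðe/, /b/ → /be/.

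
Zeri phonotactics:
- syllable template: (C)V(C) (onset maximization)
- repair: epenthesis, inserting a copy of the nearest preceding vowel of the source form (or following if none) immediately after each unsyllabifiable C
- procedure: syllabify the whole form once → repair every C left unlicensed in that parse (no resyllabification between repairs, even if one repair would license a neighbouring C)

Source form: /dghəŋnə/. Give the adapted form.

dəgəhəŋnə

The consonants /d/, /g/ cannot be parsed into a legal (C)V(C) syllable (at most one coda consonant is licensed; onsets are limited to one consonant).
Epenthesis after each stranded consonant: /d/ → /də/, /g/ → /gə/.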